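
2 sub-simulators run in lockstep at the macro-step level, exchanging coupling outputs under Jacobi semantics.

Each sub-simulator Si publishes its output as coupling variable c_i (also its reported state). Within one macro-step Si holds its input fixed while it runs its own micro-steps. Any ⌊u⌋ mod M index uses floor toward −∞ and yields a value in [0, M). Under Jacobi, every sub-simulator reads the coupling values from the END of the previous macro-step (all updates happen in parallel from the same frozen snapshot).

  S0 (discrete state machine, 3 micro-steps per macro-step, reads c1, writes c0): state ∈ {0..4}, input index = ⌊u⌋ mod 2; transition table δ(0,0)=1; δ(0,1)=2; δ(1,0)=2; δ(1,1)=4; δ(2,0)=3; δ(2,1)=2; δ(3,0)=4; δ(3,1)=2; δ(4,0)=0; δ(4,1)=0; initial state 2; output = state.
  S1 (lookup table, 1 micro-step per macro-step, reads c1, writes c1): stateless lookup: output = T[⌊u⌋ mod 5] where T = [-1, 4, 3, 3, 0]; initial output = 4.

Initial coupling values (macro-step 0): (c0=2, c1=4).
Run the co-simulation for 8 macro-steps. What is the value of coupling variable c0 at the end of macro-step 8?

c0 at macro-step 8 = 0

macro 1: S0 reads c1=4 → after 3×micro: 0; S1 reads c1=4 → after 1×micro: 0 ⇒ (c0=0, c1=0)
macro 2: S0 reads c1=0 → after 3×micro: 3; S1 reads c1=0 → after 1×micro: -1 ⇒ (c0=3, c1=-1)
macro 3: S0 reads c1=-1 → after 3×micro: 2; S1 reads c1=-1 → after 1×micro: 0 ⇒ (c0=2, c1=0)
macro 4: S0 reads c1=0 → after 3×micro: 0; S1 reads c1=0 → after 1×micro: -1 ⇒ (c0=0, c1=-1)
macro 5: S0 reads c1=-1 → after 3×micro: 2; S1 reads c1=-1 → after 1×micro: 0 ⇒ (c0=2, c1=0)
macro 6: S0 reads c1=0 → after 3×micro: 0; S1 reads c1=0 → after 1×micro: -1 ⇒ (c0=0, c1=-1)
macro 7: S0 reads c1=-1 → after 3×micro: 2; S1 reads c1=-1 → after 1×micro: 0 ⇒ (c0=2, c1=0)
macro 8: S0 reads c1=0 → after 3×micro: 0; S1 reads c1=0 → after 1×micro: -1 ⇒ (c0=0, c1=-1)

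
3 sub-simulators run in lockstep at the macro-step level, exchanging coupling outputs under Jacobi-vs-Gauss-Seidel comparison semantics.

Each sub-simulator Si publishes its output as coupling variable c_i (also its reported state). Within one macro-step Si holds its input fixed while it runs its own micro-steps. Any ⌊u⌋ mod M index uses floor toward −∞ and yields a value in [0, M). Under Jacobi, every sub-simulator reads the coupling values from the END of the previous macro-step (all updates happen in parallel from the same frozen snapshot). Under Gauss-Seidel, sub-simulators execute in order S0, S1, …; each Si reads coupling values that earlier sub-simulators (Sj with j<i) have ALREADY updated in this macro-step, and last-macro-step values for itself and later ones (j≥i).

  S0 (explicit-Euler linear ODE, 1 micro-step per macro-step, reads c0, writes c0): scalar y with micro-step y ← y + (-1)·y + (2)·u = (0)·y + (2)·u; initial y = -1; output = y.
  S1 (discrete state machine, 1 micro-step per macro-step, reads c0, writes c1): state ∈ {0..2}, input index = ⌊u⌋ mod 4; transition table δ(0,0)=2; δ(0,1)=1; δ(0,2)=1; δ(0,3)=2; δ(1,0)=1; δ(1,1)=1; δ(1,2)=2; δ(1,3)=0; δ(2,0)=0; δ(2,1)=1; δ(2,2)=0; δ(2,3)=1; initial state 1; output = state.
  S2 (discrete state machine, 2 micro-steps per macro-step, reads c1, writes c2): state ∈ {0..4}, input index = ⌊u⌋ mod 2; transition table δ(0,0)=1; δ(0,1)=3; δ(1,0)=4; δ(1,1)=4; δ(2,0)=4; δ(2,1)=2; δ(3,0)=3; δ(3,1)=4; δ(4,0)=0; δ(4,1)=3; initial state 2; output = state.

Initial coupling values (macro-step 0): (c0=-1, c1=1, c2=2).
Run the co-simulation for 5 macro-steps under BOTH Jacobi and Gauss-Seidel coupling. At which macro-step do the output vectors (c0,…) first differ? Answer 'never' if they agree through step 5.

first divergence at macro-step: 1

[Jacobi] macro 1: S0 reads c0=-1 → after 1×micro: -2; S1 reads c0=-1 → after 1×micro: 0; S2 reads c1=1 → after 2×micro: 2 ⇒ (c0=-2, c1=0, c2=2)
[Jacobi] macro 2: S0 reads c0=-2 → after 1×micro: -4; S1 reads c0=-2 → after 1×micro: 1; S2 reads c1=0 → after 2×micro: 0 ⇒ (c0=-4, c1=1, c2=0)
[Jacobi] macro 3: S0 reads c0=-4 → after 1×micro: -8; S1 reads c0=-4 → after 1×micro: 1; S2 reads c1=1 → after 2×micro: 4 ⇒ (c0=-8, c1=1, c2=4)
[Jacobi] macro 4: S0 reads c0=-8 → after 1×micro: -16; S1 reads c0=-8 → after 1×micro: 1; S2 reads c1=1 → after 2×micro: 4 ⇒ (c0=-16, c1=1, c2=4)
[Jacobi] macro 5: S0 reads c0=-16 → after 1×micro: -32; S1 reads c0=-16 → after 1×micro: 1; S2 reads c1=1 → after 2×micro: 4 ⇒ (c0=-32, c1=1, c2=4)
[Gauss-Seidel] macro 1: S0 reads c0=-1 → after 1×micro: -2; S1 reads c0=-2 → after 1×micro: 2; S2 reads c1=2 → after 2×micro: 0 ⇒ (c0=-2, c1=2, c2=0)
[Gauss-Seidel] macro 2: S0 reads c0=-2 → after 1×micro: -4; S1 reads c0=-4 → after 1×micro: 0; S2 reads c1=0 → after 2×micro: 4 ⇒ (c0=-4, c1=0, c2=4)
[Gauss-Seidel] macro 3: S0 reads c0=-4 → after 1×micro: -8; S1 reads c0=-8 → after 1×micro: 2; S2 reads c1=2 → after 2×micro: 1 ⇒ (c0=-8, c1=2, c2=1)
[Gauss-Seidel] macro 4: S0 reads c0=-8 → after 1×micro: -16; S1 reads c0=-16 → after 1×micro: 0; S2 reads c1=0 → after 2×micro: 0 ⇒ (c0=-16, c1=0, c2=0)
[Gauss-Seidel] macro 5: S0 reads c0=-16 → after 1×micro: -32; S1 reads c0=-32 → after 1×micro: 2; S2 reads c1=2 → after 2×micro: 4 ⇒ (c0=-32, c1=2, c2=4)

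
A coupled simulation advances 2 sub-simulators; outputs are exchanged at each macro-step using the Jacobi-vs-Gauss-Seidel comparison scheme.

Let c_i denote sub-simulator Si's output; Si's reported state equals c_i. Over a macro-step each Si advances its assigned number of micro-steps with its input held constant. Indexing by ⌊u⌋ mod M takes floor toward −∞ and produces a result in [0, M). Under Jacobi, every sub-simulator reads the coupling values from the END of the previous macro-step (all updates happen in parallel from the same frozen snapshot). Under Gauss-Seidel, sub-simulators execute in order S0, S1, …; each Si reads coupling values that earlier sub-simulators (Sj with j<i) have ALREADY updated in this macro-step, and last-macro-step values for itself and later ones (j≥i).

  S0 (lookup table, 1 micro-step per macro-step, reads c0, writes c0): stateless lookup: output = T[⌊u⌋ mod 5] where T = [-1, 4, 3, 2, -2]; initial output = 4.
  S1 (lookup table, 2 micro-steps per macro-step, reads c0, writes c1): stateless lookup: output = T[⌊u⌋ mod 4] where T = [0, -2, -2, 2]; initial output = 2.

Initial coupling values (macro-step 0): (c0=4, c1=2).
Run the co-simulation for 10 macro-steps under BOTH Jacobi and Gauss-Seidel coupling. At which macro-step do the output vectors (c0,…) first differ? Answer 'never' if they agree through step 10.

[Jacobi] macro 1: S0 reads c0=4 → after 1×micro: -2; S1 reads c0=4 → after 2×micro: 0 ⇒ (c0=-2, c1=0)
[Jacobi] macro 2: S0 reads c0=-2 → after 1×micro: 2; S1 reads c0=-2 → after 2×micro: -2 ⇒ (c0=2, c1=-2)
[Jacobi] macro 3: S0 reads c0=2 → after 1×micro: 3; S1 reads c0=2 → after 2×micro: -2 ⇒ (c0=3, c1=-2)
[Jacobi] macro 4: S0 reads c0=3 → after 1×micro: 2; S1 reads c0=3 → after 2×micro: 2 ⇒ (c0=2, c1=2)
[Jacobi] macro 5: S0 reads c0=2 → after 1×micro: 3; S1 reads c0=2 → after 2×micro: -2 ⇒ (c0=3, c1=-2)
[Jacobi] macro 6: S0 reads c0=3 → after 1×micro: 2; S1 reads c0=3 → after 2×micro: 2 ⇒ (c0=2, c1=2)
[Jacobi] macro 7: S0 reads c0=2 → after 1×micro: 3; S1 reads c0=2 → after 2×micro: -2 ⇒ (c0=3, c1=-2)
[Jacobi] macro 8: S0 reads c0=3 → after 1×micro: 2; S1 reads c0=3 → after 2×micro: 2 ⇒ (c0=2, c1=2)
[Jacobi] macro 9: S0 reads c0=2 → after 1×micro: 3; S1 reads c0=2 → after 2×micro: -2 ⇒ (c0=3, c1=-2)
[Jacobi] macro 10: S0 reads c0=3 → after 1×micro: 2; S1 reads c0=3 → after 2×micro: 2 ⇒ (c0=2, c1=2)
[Gauss-Seidel] macro 1: S0 reads c0=4 → after 1×micro: -2; S1 reads c0=-2 → after 2×micro: -2 ⇒ (c0=-2, c1=-2)
[Gauss-Seidel] macro 2: S0 reads c0=-2 → after 1×micro: 2; S1 reads c0=2 → after 2×micro: -2 ⇒ (c0=2, c1=-2)
[Gauss-Seidel] macro 3: S0 reads c0=2 → after 1×micro: 3; S1 reads c0=3 → after 2×micro: 2 ⇒ (c0=3, c1=2)
[Gauss-Seidel] macro 4: S0 reads c0=3 → after 1×micro: 2; S1 reads c0=2 → after 2×micro: -2 ⇒ (c0=2, c1=-2)
[Gauss-Seidel] macro 5: S0 reads c0=2 → after 1×micro: 3; S1 reads c0=3 → after 2×micro: 2 ⇒ (c0=3, c1=2)
[Gauss-Seidel] macro 6: S0 reads c0=3 → after 1×micro: 2; S1 reads c0=2 → after 2×micro: -2 ⇒ (c0=2, c1=-2)
[Gauss-Seidel] macro 7: S0 reads c0=2 → after 1×micro: 3; S1 reads c0=3 → after 2×micro: 2 ⇒ (c0=3, c1=2)
[Gauss-Seidel] macro 8: S0 reads c0=3 → after 1×micro: 2; S1 reads c0=2 → after 2×micro: -2 ⇒ (c0=2, c1=-2)
[Gauss-Seidel] macro 9: S0 reads c0=2 → after 1×micro: 3; S1 reads c0=3 → after 2×micro: 2 ⇒ (c0=3, c1=2)
[Gauss-Seidel] macro 10: S0 reads c0=3 → after 1×micro: 2; S1 reads c0=2 → after 2×micro: -2 ⇒ (c0=2, c1=-2)

first divergence at macro-step: 1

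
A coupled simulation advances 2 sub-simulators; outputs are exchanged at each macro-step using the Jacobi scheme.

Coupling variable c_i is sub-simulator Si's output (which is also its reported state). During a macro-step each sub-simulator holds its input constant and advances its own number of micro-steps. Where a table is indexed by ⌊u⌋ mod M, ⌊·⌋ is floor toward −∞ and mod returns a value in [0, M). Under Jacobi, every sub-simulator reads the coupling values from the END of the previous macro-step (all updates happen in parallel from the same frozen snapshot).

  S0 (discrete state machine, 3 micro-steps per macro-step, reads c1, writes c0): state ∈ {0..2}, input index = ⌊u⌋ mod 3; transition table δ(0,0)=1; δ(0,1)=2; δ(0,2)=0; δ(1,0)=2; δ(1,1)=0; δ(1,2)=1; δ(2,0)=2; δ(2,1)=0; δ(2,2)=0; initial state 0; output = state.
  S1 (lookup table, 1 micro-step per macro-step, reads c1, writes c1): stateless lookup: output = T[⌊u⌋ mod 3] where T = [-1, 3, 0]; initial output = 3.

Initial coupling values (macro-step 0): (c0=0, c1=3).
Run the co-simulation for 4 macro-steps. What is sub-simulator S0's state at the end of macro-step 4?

S0 state at macro-step 4 = 0

macro 1: S0 reads c1=3 → after 3×micro: 2; S1 reads c1=3 → after 1×micro: -1 ⇒ (c0=2, c1=-1)
macro 2: S0 reads c1=-1 → after 3×micro: 0; S1 reads c1=-1 → after 1×micro: 0 ⇒ (c0=0, c1=0)
macro 3: S0 reads c1=0 → after 3×micro: 2; S1 reads c1=0 → after 1×micro: -1 ⇒ (c0=2, c1=-1)
macro 4: S0 reads c1=-1 → after 3×micro: 0; S1 reads c1=-1 → after 1×micro: 0 ⇒ (c0=0, c1=0)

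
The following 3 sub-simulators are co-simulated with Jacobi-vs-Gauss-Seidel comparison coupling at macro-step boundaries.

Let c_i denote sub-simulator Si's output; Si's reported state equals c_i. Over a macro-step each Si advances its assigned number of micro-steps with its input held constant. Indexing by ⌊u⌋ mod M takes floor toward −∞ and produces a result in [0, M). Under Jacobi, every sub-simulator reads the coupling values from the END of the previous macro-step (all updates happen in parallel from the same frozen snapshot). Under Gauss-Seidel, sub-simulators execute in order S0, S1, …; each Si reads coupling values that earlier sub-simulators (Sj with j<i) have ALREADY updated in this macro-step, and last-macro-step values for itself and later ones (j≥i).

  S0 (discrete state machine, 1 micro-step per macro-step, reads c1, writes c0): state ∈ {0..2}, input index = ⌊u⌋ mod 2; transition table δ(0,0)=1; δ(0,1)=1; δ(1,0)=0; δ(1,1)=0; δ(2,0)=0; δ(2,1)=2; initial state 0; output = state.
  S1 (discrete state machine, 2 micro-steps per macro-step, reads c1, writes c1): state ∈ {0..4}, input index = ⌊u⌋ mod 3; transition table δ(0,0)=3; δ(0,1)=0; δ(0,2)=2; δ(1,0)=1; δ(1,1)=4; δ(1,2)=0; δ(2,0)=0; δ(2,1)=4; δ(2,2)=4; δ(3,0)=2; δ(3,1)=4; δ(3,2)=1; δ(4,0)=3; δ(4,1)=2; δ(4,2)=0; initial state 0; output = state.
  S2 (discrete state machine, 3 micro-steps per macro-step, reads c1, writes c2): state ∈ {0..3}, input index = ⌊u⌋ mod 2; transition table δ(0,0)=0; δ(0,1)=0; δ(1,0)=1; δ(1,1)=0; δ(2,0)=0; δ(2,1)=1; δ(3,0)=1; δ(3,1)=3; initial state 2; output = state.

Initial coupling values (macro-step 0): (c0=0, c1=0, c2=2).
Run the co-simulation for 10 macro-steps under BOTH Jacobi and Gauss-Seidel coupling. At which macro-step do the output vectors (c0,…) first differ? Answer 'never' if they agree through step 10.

[Jacobi] macro 1: S0 reads c1=0 → after 1×micro: 1; S1 reads c1=0 → after 2×micro: 2; S2 reads c1=0 → after 3×micro: 0 ⇒ (c0=1, c1=2, c2=0)
[Jacobi] macro 2: S0 reads c1=2 → after 1×micro: 0; S1 reads c1=2 → after 2×micro: 0; S2 reads c1=2 → after 3×micro: 0 ⇒ (c0=0, c1=0, c2=0)
[Jacobi] macro 3: S0 reads c1=0 → after 1×micro: 1; S1 reads c1=0 → after 2×micro: 2; S2 reads c1=0 → after 3×micro: 0 ⇒ (c0=1, c1=2, c2=0)
[Jacobi] macro 4: S0 reads c1=2 → after 1×micro: 0; S1 reads c1=2 → after 2×micro: 0; S2 reads c1=2 → after 3×micro: 0 ⇒ (c0=0, c1=0, c2=0)
[Jacobi] macro 5: S0 reads c1=0 → after 1×micro: 1; S1 reads c1=0 → after 2×micro: 2; S2 reads c1=0 → after 3×micro: 0 ⇒ (c0=1, c1=2, c2=0)
[Jacobi] macro 6: S0 reads c1=2 → after 1×micro: 0; S1 reads c1=2 → after 2×micro: 0; S2 reads c1=2 → after 3×micro: 0 ⇒ (c0=0, c1=0, c2=0)
[Jacobi] macro 7: S0 reads c1=0 → after 1×micro: 1; S1 reads c1=0 → after 2×micro: 2; S2 reads c1=0 → after 3×micro: 0 ⇒ (c0=1, c1=2, c2=0)
[Jacobi] macro 8: S0 reads c1=2 → after 1×micro: 0; S1 reads c1=2 → after 2×micro: 0; S2 reads c1=2 → after 3×micro: 0 ⇒ (c0=0, c1=0, c2=0)
[Jacobi] macro 9: S0 reads c1=0 → after 1×micro: 1; S1 reads c1=0 → after 2×micro: 2; S2 reads c1=0 → after 3×micro: 0 ⇒ (c0=1, c1=2, c2=0)
[Jacobi] macro 10: S0 reads c1=2 → after 1×micro: 0; S1 reads c1=2 → after 2×micro: 0; S2 reads c1=2 → after 3×micro: 0 ⇒ (c0=0, c1=0, c2=0)
[Gauss-Seidel] macro 1: S0 reads c1=0 → after 1×micro: 1; S1 reads c1=0 → after 2×micro: 2; S2 reads c1=2 → after 3×micro: 0 ⇒ (c0=1, c1=2, c2=0)
[Gauss-Seidel] macro 2: S0 reads c1=2 → after 1×micro: 0; S1 reads c1=2 → after 2×micro: 0; S2 reads c1=0 → after 3×micro: 0 ⇒ (c0=0, c1=0, c2=0)
[Gauss-Seidel] macro 3: S0 reads c1=0 → after 1×micro: 1; S1 reads c1=0 → after 2×micro: 2; S2 reads c1=2 → after 3×micro: 0 ⇒ (c0=1, c1=2, c2=0)
[Gauss-Seidel] macro 4: S0 reads c1=2 → after 1×micro: 0; S1 reads c1=2 → after 2×micro: 0; S2 reads c1=0 → after 3×micro: 0 ⇒ (c0=0, c1=0, c2=0)
[Gauss-Seidel] macro 5: S0 reads c1=0 → after 1×micro: 1; S1 reads c1=0 → after 2×micro: 2; S2 reads c1=2 → after 3×micro: 0 ⇒ (c0=1, c1=2, c2=0)
[Gauss-Seidel] macro 6: S0 reads c1=2 → after 1×micro: 0; S1 reads c1=2 → after 2×micro: 0; S2 reads c1=0 → after 3×micro: 0 ⇒ (c0=0, c1=0, c2=0)
[Gauss-Seidel] macro 7: S0 reads c1=0 → after 1×micro: 1; S1 reads c1=0 → after 2×micro: 2; S2 reads c1=2 → after 3×micro: 0 ⇒ (c0=1, c1=2, c2=0)
[Gauss-Seidel] macro 8: S0 reads c1=2 → after 1×micro: 0; S1 reads c1=2 → after 2×micro: 0; S2 reads c1=0 → after 3×micro: 0 ⇒ (c0=0, c1=0, c2=0)
[Gauss-Seidel] macro 9: S0 reads c1=0 → after 1×micro: 1; S1 reads c1=0 → after 2×micro: 2; S2 reads c1=2 → after 3×micro: 0 ⇒ (c0=1, c1=2, c2=0)
[Gauss-Seidel] macro 10: S0 reads c1=2 → after 1×micro: 0; S1 reads c1=2 → after 2×micro: 0; S2 reads c1=0 → after 3×micro: 0 ⇒ (c0=0, c1=0, c2=0)

first divergence at macro-step: never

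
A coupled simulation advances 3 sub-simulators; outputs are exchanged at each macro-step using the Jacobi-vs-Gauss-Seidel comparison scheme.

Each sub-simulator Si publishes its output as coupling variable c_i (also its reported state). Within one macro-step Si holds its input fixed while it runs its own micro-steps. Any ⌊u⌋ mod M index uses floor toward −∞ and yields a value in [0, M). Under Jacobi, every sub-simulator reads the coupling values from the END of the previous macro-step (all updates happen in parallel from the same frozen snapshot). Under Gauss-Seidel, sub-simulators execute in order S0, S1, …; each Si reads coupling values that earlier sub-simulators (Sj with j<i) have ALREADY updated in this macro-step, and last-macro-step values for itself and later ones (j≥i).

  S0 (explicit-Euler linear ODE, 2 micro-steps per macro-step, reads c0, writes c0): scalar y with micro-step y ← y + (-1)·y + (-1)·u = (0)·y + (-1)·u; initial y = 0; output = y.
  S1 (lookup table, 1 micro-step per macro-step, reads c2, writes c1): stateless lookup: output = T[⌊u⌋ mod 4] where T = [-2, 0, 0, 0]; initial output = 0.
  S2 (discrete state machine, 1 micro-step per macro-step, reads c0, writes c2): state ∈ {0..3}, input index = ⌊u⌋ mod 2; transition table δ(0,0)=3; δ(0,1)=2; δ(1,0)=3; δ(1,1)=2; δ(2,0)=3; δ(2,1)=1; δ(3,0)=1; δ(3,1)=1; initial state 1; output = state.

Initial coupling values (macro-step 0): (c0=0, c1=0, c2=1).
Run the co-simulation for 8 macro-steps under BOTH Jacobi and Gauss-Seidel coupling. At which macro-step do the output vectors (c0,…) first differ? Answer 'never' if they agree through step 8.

first divergence at macro-step: never

[Jacobi] macro 1: S0 reads c0=0 → after 2×micro: 0; S1 reads c2=1 → after 1×micro: 0; S2 reads c0=0 → after 1×micro: 3 ⇒ (c0=0, c1=0, c2=3)
[Jacobi] macro 2: S0 reads c0=0 → after 2×micro: 0; S1 reads c2=3 → after 1×micro: 0; S2 reads c0=0 → after 1×micro: 1 ⇒ (c0=0, c1=0, c2=1)
[Jacobi] macro 3: S0 reads c0=0 → after 2×micro: 0; S1 reads c2=1 → after 1×micro: 0; S2 reads c0=0 → after 1×micro: 3 ⇒ (c0=0, c1=0, c2=3)
[Jacobi] macro 4: S0 reads c0=0 → after 2×micro: 0; S1 reads c2=3 → after 1×micro: 0; S2 reads c0=0 → after 1×micro: 1 ⇒ (c0=0, c1=0, c2=1)
[Jacobi] macro 5: S0 reads c0=0 → after 2×micro: 0; S1 reads c2=1 → after 1×micro: 0; S2 reads c0=0 → after 1×micro: 3 ⇒ (c0=0, c1=0, c2=3)
[Jacobi] macro 6: S0 reads c0=0 → after 2×micro: 0; S1 reads c2=3 → after 1×micro: 0; S2 reads c0=0 → after 1×micro: 1 ⇒ (c0=0, c1=0, c2=1)
[Jacobi] macro 7: S0 reads c0=0 → after 2×micro: 0; S1 reads c2=1 → after 1×micro: 0; S2 reads c0=0 → after 1×micro: 3 ⇒ (c0=0, c1=0, c2=3)
[Jacobi] macro 8: S0 reads c0=0 → after 2×micro: 0; S1 reads c2=3 → after 1×micro: 0; S2 reads c0=0 → after 1×micro: 1 ⇒ (c0=0, c1=0, c2=1)
[Gauss-Seidel] macro 1: S0 reads c0=0 → after 2×micro: 0; S1 reads c2=1 → after 1×micro: 0; S2 reads c0=0 → after 1×micro: 3 ⇒ (c0=0, c1=0, c2=3)
[Gauss-Seidel] macro 2: S0 reads c0=0 → after 2×micro: 0; S1 reads c2=3 → after 1×micro: 0; S2 reads c0=0 → after 1×micro: 1 ⇒ (c0=0, c1=0, c2=1)
[Gauss-Seidel] macro 3: S0 reads c0=0 → after 2×micro: 0; S1 reads c2=1 → after 1×micro: 0; S2 reads c0=0 → after 1×micro: 3 ⇒ (c0=0, c1=0, c2=3)
[Gauss-Seidel] macro 4: S0 reads c0=0 → after 2×micro: 0; S1 reads c2=3 → after 1×micro: 0; S2 reads c0=0 → after 1×micro: 1 ⇒ (c0=0, c1=0, c2=1)
[Gauss-Seidel] macro 5: S0 reads c0=0 → after 2×micro: 0; S1 reads c2=1 → after 1×micro: 0; S2 reads c0=0 → after 1×micro: 3 ⇒ (c0=0, c1=0, c2=3)
[Gauss-Seidel] macro 6: S0 reads c0=0 → after 2×micro: 0; S1 reads c2=3 → after 1×micro: 0; S2 reads c0=0 → after 1×micro: 1 ⇒ (c0=0, c1=0, c2=1)
[Gauss-Seidel] macro 7: S0 reads c0=0 → after 2×micro: 0; S1 reads c2=1 → after 1×micro: 0; S2 reads c0=0 → after 1×micro: 3 ⇒ (c0=0, c1=0, c2=3)
[Gauss-Seidel] macro 8: S0 reads c0=0 → after 2×micro: 0; S1 reads c2=3 → after 1×micro: 0; S2 reads c0=0 → after 1×micro: 1 ⇒ (c0=0, c1=0, c2=1)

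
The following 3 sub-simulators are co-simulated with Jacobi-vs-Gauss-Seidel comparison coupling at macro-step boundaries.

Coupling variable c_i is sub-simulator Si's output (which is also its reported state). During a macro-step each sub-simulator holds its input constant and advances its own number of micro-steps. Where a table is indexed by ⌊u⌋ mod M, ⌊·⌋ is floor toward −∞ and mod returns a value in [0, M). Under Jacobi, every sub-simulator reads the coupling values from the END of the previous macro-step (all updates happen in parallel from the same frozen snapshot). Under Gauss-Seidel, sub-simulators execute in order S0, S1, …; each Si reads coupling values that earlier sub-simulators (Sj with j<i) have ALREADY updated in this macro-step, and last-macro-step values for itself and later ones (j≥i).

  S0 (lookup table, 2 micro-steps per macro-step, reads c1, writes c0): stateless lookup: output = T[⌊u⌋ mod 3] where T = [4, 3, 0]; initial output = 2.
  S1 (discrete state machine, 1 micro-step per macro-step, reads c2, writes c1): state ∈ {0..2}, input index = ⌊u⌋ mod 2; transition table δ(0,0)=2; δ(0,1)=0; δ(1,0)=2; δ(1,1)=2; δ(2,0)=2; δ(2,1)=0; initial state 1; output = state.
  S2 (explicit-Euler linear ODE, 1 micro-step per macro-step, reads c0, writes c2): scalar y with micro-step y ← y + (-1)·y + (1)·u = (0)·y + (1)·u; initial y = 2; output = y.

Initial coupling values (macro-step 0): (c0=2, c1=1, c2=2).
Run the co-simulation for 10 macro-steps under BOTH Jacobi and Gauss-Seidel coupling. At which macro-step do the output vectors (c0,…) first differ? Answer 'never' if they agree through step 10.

[Jacobi] macro 1: S0 reads c1=1 → after 2×micro: 3; S1 reads c2=2 → after 1×micro: 2; S2 reads c0=2 → after 1×micro: 2 ⇒ (c0=3, c1=2, c2=2)
[Jacobi] macro 2: S0 reads c1=2 → after 2×micro: 0; S1 reads c2=2 → after 1×micro: 2; S2 reads c0=3 → after 1×micro: 3 ⇒ (c0=0, c1=2, c2=3)
[Jacobi] macro 3: S0 reads c1=2 → after 2×micro: 0; S1 reads c2=3 → after 1×micro: 0; S2 reads c0=0 → after 1×micro: 0 ⇒ (c0=0, c1=0, c2=0)
[Jacobi] macro 4: S0 reads c1=0 → after 2×micro: 4; S1 reads c2=0 → after 1×micro: 2; S2 reads c0=0 → after 1×micro: 0 ⇒ (c0=4, c1=2, c2=0)
[Jacobi] macro 5: S0 reads c1=2 → after 2×micro: 0; S1 reads c2=0 → after 1×micro: 2; S2 reads c0=4 → after 1×micro: 4 ⇒ (c0=0, c1=2, c2=4)
[Jacobi] macro 6: S0 reads c1=2 → after 2×micro: 0; S1 reads c2=4 → after 1×micro: 2; S2 reads c0=0 → after 1×micro: 0 ⇒ (c0=0, c1=2, c2=0)
[Jacobi] macro 7: S0 reads c1=2 → after 2×micro: 0; S1 reads c2=0 → after 1×micro: 2; S2 reads c0=0 → after 1×micro: 0 ⇒ (c0=0, c1=2, c2=0)
[Jacobi] macro 8: S0 reads c1=2 → after 2×micro: 0; S1 reads c2=0 → after 1×micro: 2; S2 reads c0=0 → after 1×micro: 0 ⇒ (c0=0, c1=2, c2=0)
[Jacobi] macro 9: S0 reads c1=2 → after 2×micro: 0; S1 reads c2=0 → after 1×micro: 2; S2 reads c0=0 → after 1×micro: 0 ⇒ (c0=0, c1=2, c2=0)
[Jacobi] macro 10: S0 reads c1=2 → after 2×micro: 0; S1 reads c2=0 → after 1×micro: 2; S2 reads c0=0 → after 1×micro: 0 ⇒ (c0=0, c1=2, c2=0)
[Gauss-Seidel] macro 1: S0 reads c1=1 → after 2×micro: 3; S1 reads c2=2 → after 1×micro: 2; S2 reads c0=3 → after 1×micro: 3 ⇒ (c0=3, c1=2, c2=3)
[Gauss-Seidel] macro 2: S0 reads c1=2 → after 2×micro: 0; S1 reads c2=3 → after 1×micro: 0; S2 reads c0=0 → after 1×micro: 0 ⇒ (c0=0, c1=0, c2=0)
[Gauss-Seidel] macro 3: S0 reads c1=0 → after 2×micro: 4; S1 reads c2=0 → after 1×micro: 2; S2 reads c0=4 → after 1×micro: 4 ⇒ (c0=4, c1=2, c2=4)
[Gauss-Seidel] macro 4: S0 reads c1=2 → after 2×micro: 0; S1 reads c2=4 → after 1×micro: 2; S2 reads c0=0 → after 1×micro: 0 ⇒ (c0=0, c1=2, c2=0)
[Gauss-Seidel] macro 5: S0 reads c1=2 → after 2×micro: 0; S1 reads c2=0 → after 1×micro: 2; S2 reads c0=0 → after 1×micro: 0 ⇒ (c0=0, c1=2, c2=0)
[Gauss-Seidel] macro 6: S0 reads c1=2 → after 2×micro: 0; S1 reads c2=0 → after 1×micro: 2; S2 reads c0=0 → after 1×micro: 0 ⇒ (c0=0, c1=2, c2=0)
[Gauss-Seidel] macro 7: S0 reads c1=2 → after 2×micro: 0; S1 reads c2=0 → after 1×micro: 2; S2 reads c0=0 → after 1×micro: 0 ⇒ (c0=0, c1=2, c2=0)
[Gauss-Seidel] macro 8: S0 reads c1=2 → after 2×micro: 0; S1 reads c2=0 → after 1×micro: 2; S2 reads c0=0 → after 1×micro: 0 ⇒ (c0=0, c1=2, c2=0)
[Gauss-Seidel] macro 9: S0 reads c1=2 → after 2×micro: 0; S1 reads c2=0 → after 1×micro: 2; S2 reads c0=0 → after 1×micro: 0 ⇒ (c0=0, c1=2, c2=0)
[Gauss-Seidel] macro 10: S0 reads c1=2 → after 2×micro: 0; S1 reads c2=0 → after 1×micro: 2; S2 reads c0=0 → after 1×micro: 0 ⇒ (c0=0, c1=2, c2=0)

first divergence at macro-step: 1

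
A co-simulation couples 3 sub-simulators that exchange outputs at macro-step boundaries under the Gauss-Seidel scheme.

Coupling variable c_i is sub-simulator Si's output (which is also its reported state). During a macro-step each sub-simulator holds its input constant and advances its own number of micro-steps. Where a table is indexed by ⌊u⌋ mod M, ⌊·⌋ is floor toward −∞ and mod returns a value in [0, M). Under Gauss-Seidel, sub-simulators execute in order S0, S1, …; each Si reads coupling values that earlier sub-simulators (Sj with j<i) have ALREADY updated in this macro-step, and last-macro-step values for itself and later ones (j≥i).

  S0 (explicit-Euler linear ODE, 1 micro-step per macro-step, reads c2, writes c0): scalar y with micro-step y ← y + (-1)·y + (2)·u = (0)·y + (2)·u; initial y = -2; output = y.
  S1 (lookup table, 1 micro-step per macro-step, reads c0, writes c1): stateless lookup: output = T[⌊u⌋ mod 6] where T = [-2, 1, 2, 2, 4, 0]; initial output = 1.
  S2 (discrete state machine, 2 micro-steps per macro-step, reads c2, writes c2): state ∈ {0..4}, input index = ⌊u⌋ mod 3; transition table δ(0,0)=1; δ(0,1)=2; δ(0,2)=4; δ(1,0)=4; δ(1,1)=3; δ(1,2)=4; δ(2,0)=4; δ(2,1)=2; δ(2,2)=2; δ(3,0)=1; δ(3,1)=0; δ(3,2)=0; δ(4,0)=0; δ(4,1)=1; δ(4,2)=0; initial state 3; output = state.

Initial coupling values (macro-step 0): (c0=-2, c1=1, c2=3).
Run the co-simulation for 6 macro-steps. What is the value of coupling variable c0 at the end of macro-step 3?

c0 at macro-step 3 = 6

macro 1: S0 reads c2=3 → after 1×micro: 6; S1 reads c0=6 → after 1×micro: -2; S2 reads c2=3 → after 2×micro: 4 ⇒ (c0=6, c1=-2, c2=4)
macro 2: S0 reads c2=4 → after 1×micro: 8; S1 reads c0=8 → after 1×micro: 2; S2 reads c2=4 → after 2×micro: 3 ⇒ (c0=8, c1=2, c2=3)
macro 3: S0 reads c2=3 → after 1×micro: 6; S1 reads c0=6 → after 1×micro: -2; S2 reads c2=3 → after 2×micro: 4 ⇒ (c0=6, c1=-2, c2=4)
macro 4: S0 reads c2=4 → after 1×micro: 8; S1 reads c0=8 → after 1×micro: 2; S2 reads c2=4 → after 2×micro: 3 ⇒ (c0=8, c1=2, c2=3)
macro 5: S0 reads c2=3 → after 1×micro: 6; S1 reads c0=6 → after 1×micro: -2; S2 reads c2=3 → after 2×micro: 4 ⇒ (c0=6, c1=-2, c2=4)
macro 6: S0 reads c2=4 → after 1×micro: 8; S1 reads c0=8 → after 1×micro: 2; S2 reads c2=4 → after 2×micro: 3 ⇒ (c0=8, c1=2, c2=3)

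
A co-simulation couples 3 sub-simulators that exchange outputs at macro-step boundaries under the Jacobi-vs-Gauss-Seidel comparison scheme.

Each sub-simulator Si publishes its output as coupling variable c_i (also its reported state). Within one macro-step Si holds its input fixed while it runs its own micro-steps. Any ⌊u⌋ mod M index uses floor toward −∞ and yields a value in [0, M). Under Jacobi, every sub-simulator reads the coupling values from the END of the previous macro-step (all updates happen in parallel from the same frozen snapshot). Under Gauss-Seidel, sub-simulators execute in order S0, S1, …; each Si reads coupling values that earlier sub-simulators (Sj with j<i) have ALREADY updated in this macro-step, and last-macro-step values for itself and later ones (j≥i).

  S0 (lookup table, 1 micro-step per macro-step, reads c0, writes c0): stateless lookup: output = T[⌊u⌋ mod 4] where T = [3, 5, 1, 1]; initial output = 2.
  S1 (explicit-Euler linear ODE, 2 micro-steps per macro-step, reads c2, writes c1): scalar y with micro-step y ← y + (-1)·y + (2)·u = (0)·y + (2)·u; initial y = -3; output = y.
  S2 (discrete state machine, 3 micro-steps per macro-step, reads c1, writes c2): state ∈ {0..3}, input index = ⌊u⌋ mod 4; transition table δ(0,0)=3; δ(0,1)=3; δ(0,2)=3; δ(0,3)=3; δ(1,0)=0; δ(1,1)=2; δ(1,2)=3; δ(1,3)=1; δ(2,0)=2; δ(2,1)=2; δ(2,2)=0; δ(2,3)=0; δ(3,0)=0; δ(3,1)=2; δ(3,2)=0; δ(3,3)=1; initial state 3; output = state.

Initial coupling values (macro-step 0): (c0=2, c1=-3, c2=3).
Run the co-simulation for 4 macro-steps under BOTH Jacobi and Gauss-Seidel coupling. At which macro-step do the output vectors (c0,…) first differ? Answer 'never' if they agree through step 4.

[Jacobi] macro 1: S0 reads c0=2 → after 1×micro: 1; S1 reads c2=3 → after 2×micro: 6; S2 reads c1=-3 → after 3×micro: 2 ⇒ (c0=1, c1=6, c2=2)
[Jacobi] macro 2: S0 reads c0=1 → after 1×micro: 5; S1 reads c2=2 → after 2×micro: 4; S2 reads c1=6 → after 3×micro: 0 ⇒ (c0=5, c1=4, c2=0)
[Jacobi] macro 3: S0 reads c0=5 → after 1×micro: 5; S1 reads c2=0 → after 2×micro: 0; S2 reads c1=4 → after 3×micro: 3 ⇒ (c0=5, c1=0, c2=3)
[Jacobi] macro 4: S0 reads c0=5 → after 1×micro: 5; S1 reads c2=3 → after 2×micro: 6; S2 reads c1=0 → after 3×micro: 0 ⇒ (c0=5, c1=6, c2=0)
[Gauss-Seidel] macro 1: S0 reads c0=2 → after 1×micro: 1; S1 reads c2=3 → after 2×micro: 6; S2 reads c1=6 → after 3×micro: 0 ⇒ (c0=1, c1=6, c2=0)
[Gauss-Seidel] macro 2: S0 reads c0=1 → after 1×micro: 5; S1 reads c2=0 → after 2×micro: 0; S2 reads c1=0 → after 3×micro: 3 ⇒ (c0=5, c1=0, c2=3)
[Gauss-Seidel] macro 3: S0 reads c0=5 → after 1×micro: 5; S1 reads c2=3 → after 2×micro: 6; S2 reads c1=6 → after 3×micro: 0 ⇒ (c0=5, c1=6, c2=0)
[Gauss-Seidel] macro 4: S0 reads c0=5 → after 1×micro: 5; S1 reads c2=0 → after 2×micro: 0; S2 reads c1=0 → after 3×micro: 3 ⇒ (c0=5, c1=0, c2=3)

first divergence at macro-step: 1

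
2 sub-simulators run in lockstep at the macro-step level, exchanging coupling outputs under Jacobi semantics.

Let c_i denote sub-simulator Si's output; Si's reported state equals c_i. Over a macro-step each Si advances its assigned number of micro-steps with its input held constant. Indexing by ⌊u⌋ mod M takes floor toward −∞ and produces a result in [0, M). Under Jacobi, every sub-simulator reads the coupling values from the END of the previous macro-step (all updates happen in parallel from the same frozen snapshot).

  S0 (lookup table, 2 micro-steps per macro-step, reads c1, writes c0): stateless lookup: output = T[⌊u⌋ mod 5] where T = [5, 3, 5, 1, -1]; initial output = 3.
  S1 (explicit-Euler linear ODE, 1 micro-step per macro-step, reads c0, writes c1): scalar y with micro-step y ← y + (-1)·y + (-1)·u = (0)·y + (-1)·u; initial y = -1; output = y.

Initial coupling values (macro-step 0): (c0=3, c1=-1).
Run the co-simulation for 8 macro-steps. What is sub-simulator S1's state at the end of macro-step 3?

S1 state at macro-step 3 = -5

macro 1: S0 reads c1=-1 → after 2×micro: -1; S1 reads c0=3 → after 1×micro: -3 ⇒ (c0=-1, c1=-3)
macro 2: S0 reads c1=-3 → after 2×micro: 5; S1 reads c0=-1 → after 1×micro: 1 ⇒ (c0=5, c1=1)
macro 3: S0 reads c1=1 → after 2×micro: 3; S1 reads c0=5 → after 1×micro: -5 ⇒ (c0=3, c1=-5)
macro 4: S0 reads c1=-5 → after 2×micro: 5; S1 reads c0=3 → after 1×micro: -3 ⇒ (c0=5, c1=-3)
macro 5: S0 reads c1=-3 → after 2×micro: 5; S1 reads c0=5 → after 1×micro: -5 ⇒ (c0=5, c1=-5)
macro 6: S0 reads c1=-5 → after 2×micro: 5; S1 reads c0=5 → after 1×micro: -5 ⇒ (c0=5, c1=-5)
macro 7: S0 reads c1=-5 → after 2×micro: 5; S1 reads c0=5 → after 1×micro: -5 ⇒ (c0=5, c1=-5)
macro 8: S0 reads c1=-5 → after 2×micro: 5; S1 reads c0=5 → after 1×micro: -5 ⇒ (c0=5, c1=-5)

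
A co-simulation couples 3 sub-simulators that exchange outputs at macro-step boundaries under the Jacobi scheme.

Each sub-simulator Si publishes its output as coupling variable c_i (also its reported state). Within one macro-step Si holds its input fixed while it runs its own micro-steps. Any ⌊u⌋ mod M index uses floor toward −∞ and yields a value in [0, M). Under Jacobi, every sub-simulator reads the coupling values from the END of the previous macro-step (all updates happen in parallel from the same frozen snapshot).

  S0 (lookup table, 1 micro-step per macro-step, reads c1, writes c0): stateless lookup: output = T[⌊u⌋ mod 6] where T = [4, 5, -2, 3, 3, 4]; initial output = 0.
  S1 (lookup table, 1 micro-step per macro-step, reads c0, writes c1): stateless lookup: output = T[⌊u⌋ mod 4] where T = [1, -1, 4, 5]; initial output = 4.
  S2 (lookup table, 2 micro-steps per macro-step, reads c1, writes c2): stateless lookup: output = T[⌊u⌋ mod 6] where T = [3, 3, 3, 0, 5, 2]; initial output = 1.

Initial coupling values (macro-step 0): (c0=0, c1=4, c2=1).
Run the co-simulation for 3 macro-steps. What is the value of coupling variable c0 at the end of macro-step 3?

macro 1: S0 reads c1=4 → after 1×micro: 3; S1 reads c0=0 → after 1×micro: 1; S2 reads c1=4 → after 2×micro: 5 ⇒ (c0=3, c1=1, c2=5)
macro 2: S0 reads c1=1 → after 1×micro: 5; S1 reads c0=3 → after 1×micro: 5; S2 reads c1=1 → after 2×micro: 3 ⇒ (c0=5, c1=5, c2=3)
macro 3: S0 reads c1=5 → after 1×micro: 4; S1 reads c0=5 → after 1×micro: -1; S2 reads c1=5 → after 2×micro: 2 ⇒ (c0=4, c1=-1, c2=2)

c0 at macro-step 3 = 4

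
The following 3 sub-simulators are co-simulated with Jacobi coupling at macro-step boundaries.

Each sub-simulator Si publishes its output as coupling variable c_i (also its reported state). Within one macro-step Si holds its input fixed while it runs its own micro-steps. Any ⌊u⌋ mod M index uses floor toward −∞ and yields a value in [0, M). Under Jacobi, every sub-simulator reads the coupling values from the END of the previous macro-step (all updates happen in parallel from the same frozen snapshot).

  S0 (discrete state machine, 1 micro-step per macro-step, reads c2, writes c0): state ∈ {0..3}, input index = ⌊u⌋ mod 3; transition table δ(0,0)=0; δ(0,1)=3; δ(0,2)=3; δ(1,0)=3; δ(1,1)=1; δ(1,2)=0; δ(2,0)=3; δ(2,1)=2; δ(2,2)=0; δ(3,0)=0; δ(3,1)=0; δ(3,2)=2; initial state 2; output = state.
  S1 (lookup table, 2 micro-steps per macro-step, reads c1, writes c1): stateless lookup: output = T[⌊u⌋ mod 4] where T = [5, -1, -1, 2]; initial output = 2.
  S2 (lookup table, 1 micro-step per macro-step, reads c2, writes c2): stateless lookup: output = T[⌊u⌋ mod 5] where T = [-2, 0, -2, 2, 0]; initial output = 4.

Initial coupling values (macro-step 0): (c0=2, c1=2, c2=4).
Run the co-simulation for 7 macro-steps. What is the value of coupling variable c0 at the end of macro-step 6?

c0 at macro-step 6 = 3

macro 1: S0 reads c2=4 → after 1×micro: 2; S1 reads c1=2 → after 2×micro: -1; S2 reads c2=4 → after 1×micro: 0 ⇒ (c0=2, c1=-1, c2=0)
macro 2: S0 reads c2=0 → after 1×micro: 3; S1 reads c1=-1 → after 2×micro: 2; S2 reads c2=0 → after 1×micro: -2 ⇒ (c0=3, c1=2, c2=-2)
macro 3: S0 reads c2=-2 → after 1×micro: 0; S1 reads c1=2 → after 2×micro: -1; S2 reads c2=-2 → after 1×micro: 2 ⇒ (c0=0, c1=-1, c2=2)
macro 4: S0 reads c2=2 → after 1×micro: 3; S1 reads c1=-1 → after 2×micro: 2; S2 reads c2=2 → after 1×micro: -2 ⇒ (c0=3, c1=2, c2=-2)
macro 5: S0 reads c2=-2 → after 1×micro: 0; S1 reads c1=2 → after 2×micro: -1; S2 reads c2=-2 → after 1×micro: 2 ⇒ (c0=0, c1=-1, c2=2)
macro 6: S0 reads c2=2 → after 1×micro: 3; S1 reads c1=-1 → after 2×micro: 2; S2 reads c2=2 → after 1×micro: -2 ⇒ (c0=3, c1=2, c2=-2)
macro 7: S0 reads c2=-2 → after 1×micro: 0; S1 reads c1=2 → after 2×micro: -1; S2 reads c2=-2 → after 1×micro: 2 ⇒ (c0=0, c1=-1, c2=2)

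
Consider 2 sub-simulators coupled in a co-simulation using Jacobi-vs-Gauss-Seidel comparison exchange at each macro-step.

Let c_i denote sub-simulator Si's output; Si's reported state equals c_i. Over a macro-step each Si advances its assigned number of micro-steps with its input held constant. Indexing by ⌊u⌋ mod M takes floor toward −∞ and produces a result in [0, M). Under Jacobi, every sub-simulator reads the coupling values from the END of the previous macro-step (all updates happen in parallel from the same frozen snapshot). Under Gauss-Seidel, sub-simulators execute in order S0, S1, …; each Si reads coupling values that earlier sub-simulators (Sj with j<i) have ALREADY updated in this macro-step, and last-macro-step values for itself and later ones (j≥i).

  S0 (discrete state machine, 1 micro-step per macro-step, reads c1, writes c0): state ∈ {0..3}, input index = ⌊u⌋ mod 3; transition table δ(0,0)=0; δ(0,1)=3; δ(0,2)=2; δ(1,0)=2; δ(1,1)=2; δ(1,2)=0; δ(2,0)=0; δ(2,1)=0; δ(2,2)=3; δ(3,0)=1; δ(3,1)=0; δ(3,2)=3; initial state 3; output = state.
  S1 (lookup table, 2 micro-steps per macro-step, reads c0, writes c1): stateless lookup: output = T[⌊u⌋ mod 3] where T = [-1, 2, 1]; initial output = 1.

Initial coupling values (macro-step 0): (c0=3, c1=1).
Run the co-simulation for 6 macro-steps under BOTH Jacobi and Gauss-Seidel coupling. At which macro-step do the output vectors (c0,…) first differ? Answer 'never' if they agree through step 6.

first divergence at macro-step: 2

[Jacobi] macro 1: S0 reads c1=1 → after 1×micro: 0; S1 reads c0=3 → after 2×micro: -1 ⇒ (c0=0, c1=-1)
[Jacobi] macro 2: S0 reads c1=-1 → after 1×micro: 2; S1 reads c0=0 → after 2×micro: -1 ⇒ (c0=2, c1=-1)
[Jacobi] macro 3: S0 reads c1=-1 → after 1×micro: 3; S1 reads c0=2 → after 2×micro: 1 ⇒ (c0=3, c1=1)
[Jacobi] macro 4: S0 reads c1=1 → after 1×micro: 0; S1 reads c0=3 → after 2×micro: -1 ⇒ (c0=0, c1=-1)
[Jacobi] macro 5: S0 reads c1=-1 → after 1×micro: 2; S1 reads c0=0 → after 2×micro: -1 ⇒ (c0=2, c1=-1)
[Jacobi] macro 6: S0 reads c1=-1 → after 1×micro: 3; S1 reads c0=2 → after 2×micro: 1 ⇒ (c0=3, c1=1)
[Gauss-Seidel] macro 1: S0 reads c1=1 → after 1×micro: 0; S1 reads c0=0 → after 2×micro: -1 ⇒ (c0=0, c1=-1)
[Gauss-Seidel] macro 2: S0 reads c1=-1 → after 1×micro: 2; S1 reads c0=2 → after 2×micro: 1 ⇒ (c0=2, c1=1)
[Gauss-Seidel] macro 3: S0 reads c1=1 → after 1×micro: 0; S1 reads c0=0 → after 2×micro: -1 ⇒ (c0=0, c1=-1)
[Gauss-Seidel] macro 4: S0 reads c1=-1 → after 1×micro: 2; S1 reads c0=2 → after 2×micro: 1 ⇒ (c0=2, c1=1)
[Gauss-Seidel] macro 5: S0 reads c1=1 → after 1×micro: 0; S1 reads c0=0 → after 2×micro: -1 ⇒ (c0=0, c1=-1)
[Gauss-Seidel] macro 6: S0 reads c1=-1 → after 1×micro: 2; S1 reads c0=2 → after 2×micro: 1 ⇒ (c0=2, c1=1)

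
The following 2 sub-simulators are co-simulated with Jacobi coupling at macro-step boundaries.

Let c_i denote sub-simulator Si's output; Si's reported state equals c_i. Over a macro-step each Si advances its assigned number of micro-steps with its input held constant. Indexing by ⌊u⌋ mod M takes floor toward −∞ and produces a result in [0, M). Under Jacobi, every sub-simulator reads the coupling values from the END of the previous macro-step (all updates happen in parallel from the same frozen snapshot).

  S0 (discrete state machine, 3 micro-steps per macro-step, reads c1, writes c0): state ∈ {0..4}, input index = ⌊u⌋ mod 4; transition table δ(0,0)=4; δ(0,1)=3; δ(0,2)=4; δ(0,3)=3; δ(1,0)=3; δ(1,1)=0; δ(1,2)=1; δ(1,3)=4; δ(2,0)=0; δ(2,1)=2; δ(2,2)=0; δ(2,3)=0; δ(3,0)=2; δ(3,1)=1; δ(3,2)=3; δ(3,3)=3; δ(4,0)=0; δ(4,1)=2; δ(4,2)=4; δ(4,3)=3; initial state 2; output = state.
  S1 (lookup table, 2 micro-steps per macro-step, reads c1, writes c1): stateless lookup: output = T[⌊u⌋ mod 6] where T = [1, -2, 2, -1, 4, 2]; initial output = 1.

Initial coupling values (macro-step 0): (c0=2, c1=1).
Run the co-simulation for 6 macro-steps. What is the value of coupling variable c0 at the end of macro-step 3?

c0 at macro-step 3 = 0

macro 1: S0 reads c1=1 → after 3×micro: 2; S1 reads c1=1 → after 2×micro: -2 ⇒ (c0=2, c1=-2)
macro 2: S0 reads c1=-2 → after 3×micro: 4; S1 reads c1=-2 → after 2×micro: 4 ⇒ (c0=4, c1=4)
macro 3: S0 reads c1=4 → after 3×micro: 0; S1 reads c1=4 → after 2×micro: 4 ⇒ (c0=0, c1=4)
macro 4: S0 reads c1=4 → after 3×micro: 4; S1 reads c1=4 → after 2×micro: 4 ⇒ (c0=4, c1=4)
macro 5: S0 reads c1=4 → after 3×micro: 0; S1 reads c1=4 → after 2×micro: 4 ⇒ (c0=0, c1=4)
macro 6: S0 reads c1=4 → after 3×micro: 4; S1 reads c1=4 → after 2×micro: 4 ⇒ (c0=4, c1=4)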